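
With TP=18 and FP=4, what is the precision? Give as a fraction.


Precision = TP / (TP + FP) = 18 / 22 = 9/11.

9/11


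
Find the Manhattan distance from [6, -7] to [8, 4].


d = sum of absolute differences: |6-8|=2 + |-7-4|=11 = 13.

13


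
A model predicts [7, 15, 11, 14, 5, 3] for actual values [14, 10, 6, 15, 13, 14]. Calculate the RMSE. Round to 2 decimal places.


MSE = 47.5000. RMSE = sqrt(47.5000) = 6.89.

6.89


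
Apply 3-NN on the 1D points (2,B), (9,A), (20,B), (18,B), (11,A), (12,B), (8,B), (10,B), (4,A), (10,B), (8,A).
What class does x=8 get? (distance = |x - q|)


Distances: |2-8|=6, |9-8|=1, |20-8|=12, |18-8|=10, |11-8|=3, |12-8|=4, |8-8|=0, |10-8|=2, |4-8|=4, |10-8|=2, |8-8|=0. 3 nearest: (8,A), (8,B), (9,A). Counts: {'A': 2, 'B': 1}. Majority class: A.

A


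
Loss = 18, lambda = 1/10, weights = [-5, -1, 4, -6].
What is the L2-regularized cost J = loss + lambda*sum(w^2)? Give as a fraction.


L2 sq norm = sum(w^2) = 78. J = 18 + 1/10 * 78 = 129/5.

129/5


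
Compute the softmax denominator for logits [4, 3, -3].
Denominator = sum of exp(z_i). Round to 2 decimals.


Denom = e^4=54.5982 + e^3=20.0855 + e^-3=0.0498. Sum = 74.7335, which rounds to 74.73.

74.73


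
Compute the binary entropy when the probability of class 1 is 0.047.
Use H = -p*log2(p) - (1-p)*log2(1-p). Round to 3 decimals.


H = -0.047*log2(0.047) - 0.953*log2(0.953) = 0.274.

0.274


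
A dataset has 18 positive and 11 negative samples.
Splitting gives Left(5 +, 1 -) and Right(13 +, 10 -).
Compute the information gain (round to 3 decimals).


H(parent) = 0.9576. H(left) = 0.6500, H(right) = 0.9877. Weighted = (6/29)*0.6500 + (23/29)*0.9877 = 0.9178. IG = 0.9576 - 0.9178 = 0.0398, which rounds to 0.040.

0.040


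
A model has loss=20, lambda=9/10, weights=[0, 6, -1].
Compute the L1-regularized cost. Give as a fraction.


L1 norm = sum(|w|) = 7. J = 20 + 9/10 * 7 = 263/10.

263/10


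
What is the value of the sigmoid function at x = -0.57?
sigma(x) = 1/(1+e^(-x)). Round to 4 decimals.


sigma(-0.57) = 1/(1+e^(0.57)) = 1/(1+1.768267) = 1/2.768267 = 0.3612.

0.3612


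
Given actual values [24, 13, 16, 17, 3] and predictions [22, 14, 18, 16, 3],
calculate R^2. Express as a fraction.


Mean(y) = 73/5. SS_res = 10. SS_tot = 1166/5. R^2 = 1 - 10/(1166/5) = 558/583.

558/583


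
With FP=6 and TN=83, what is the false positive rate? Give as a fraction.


FPR = FP / (FP + TN) = 6 / 89 = 6/89.

6/89


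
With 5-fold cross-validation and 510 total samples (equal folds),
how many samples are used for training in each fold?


Each validation fold has 510/5 = 102 samples. Training set = 510 - 102 = 408.

408


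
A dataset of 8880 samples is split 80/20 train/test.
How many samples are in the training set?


Test set = 8880 * 20% = 1776. Training set = 8880 - 1776 = 7104.

7104


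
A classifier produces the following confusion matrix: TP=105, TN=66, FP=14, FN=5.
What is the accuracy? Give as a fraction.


Accuracy = (TP + TN) / (TP + TN + FP + FN) = (105 + 66) / 190 = 9/10.

9/10


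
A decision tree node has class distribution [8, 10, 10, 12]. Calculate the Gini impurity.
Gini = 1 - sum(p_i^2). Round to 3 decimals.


Total = 40. Proportions: 8/40, 10/40, 10/40, 12/40. sum(p_i^2) = 0.2550. Gini = 1 - 0.2550 = 0.7450, which rounds to 0.745.

0.745


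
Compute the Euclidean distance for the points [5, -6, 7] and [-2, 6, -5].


d = sqrt(sum of squared differences). (5--2)^2=49, (-6-6)^2=144, (7--5)^2=144. Sum = 337.

sqrt(337)


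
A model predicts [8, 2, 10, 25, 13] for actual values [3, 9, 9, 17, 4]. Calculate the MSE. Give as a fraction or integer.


MSE = (1/5) * ((3-8)^2=25 + (9-2)^2=49 + (9-10)^2=1 + (17-25)^2=64 + (4-13)^2=81). Sum = 220. MSE = 44.

44


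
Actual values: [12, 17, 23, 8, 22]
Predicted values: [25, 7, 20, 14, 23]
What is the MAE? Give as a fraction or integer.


MAE = (1/5) * (|12-25|=13 + |17-7|=10 + |23-20|=3 + |8-14|=6 + |22-23|=1). Sum = 33. MAE = 33/5.

33/5


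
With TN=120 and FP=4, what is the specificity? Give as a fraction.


Specificity = TN / (TN + FP) = 120 / 124 = 30/31.

30/31


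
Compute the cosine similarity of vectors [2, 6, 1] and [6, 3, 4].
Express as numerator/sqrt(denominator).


dot = 34. |a|^2 = 41, |b|^2 = 61. cos = 34/sqrt(2501).

34/sqrt(2501)


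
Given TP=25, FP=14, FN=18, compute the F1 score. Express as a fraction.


Precision = 25/39 = 25/39. Recall = 25/43 = 25/43. F1 = 2*P*R/(P+R) = 25/41.

25/41


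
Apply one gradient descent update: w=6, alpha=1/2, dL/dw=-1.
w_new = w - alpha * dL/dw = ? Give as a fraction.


w_new = 6 - 1/2 * -1 = 6 - -1/2 = 13/2.

13/2


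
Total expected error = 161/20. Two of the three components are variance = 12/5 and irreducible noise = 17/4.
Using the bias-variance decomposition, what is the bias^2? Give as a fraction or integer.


Total error = bias^2 + variance + irreducible noise. So bias^2 = 161/20 - 12/5 - 17/4 = 7/5.

7/5


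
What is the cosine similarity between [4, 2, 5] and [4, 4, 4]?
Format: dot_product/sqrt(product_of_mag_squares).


dot = 44. |a|^2 = 45, |b|^2 = 48. cos = 44/sqrt(2160).

44/sqrt(2160)


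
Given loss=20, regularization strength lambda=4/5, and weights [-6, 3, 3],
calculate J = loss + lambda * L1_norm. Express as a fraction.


L1 norm = sum(|w|) = 12. J = 20 + 4/5 * 12 = 148/5.

148/5


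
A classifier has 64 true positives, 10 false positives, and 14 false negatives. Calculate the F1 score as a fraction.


Precision = 64/74 = 32/37. Recall = 64/78 = 32/39. F1 = 2*P*R/(P+R) = 16/19.

16/19


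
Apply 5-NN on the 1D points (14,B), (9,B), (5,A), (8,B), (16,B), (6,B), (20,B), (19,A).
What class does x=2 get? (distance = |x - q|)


Distances: |14-2|=12, |9-2|=7, |5-2|=3, |8-2|=6, |16-2|=14, |6-2|=4, |20-2|=18, |19-2|=17. 5 nearest: (5,A), (6,B), (8,B), (9,B), (14,B). Counts: {'A': 1, 'B': 4}. Majority class: B.

B


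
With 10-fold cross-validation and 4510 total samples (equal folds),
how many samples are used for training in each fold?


Each validation fold has 4510/10 = 451 samples. Training set = 4510 - 451 = 4059.

4059


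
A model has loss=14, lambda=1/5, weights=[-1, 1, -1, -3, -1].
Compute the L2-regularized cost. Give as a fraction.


L2 sq norm = sum(w^2) = 13. J = 14 + 1/5 * 13 = 83/5.

83/5


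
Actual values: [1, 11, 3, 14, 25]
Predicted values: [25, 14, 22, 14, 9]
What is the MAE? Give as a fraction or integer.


MAE = (1/5) * (|1-25|=24 + |11-14|=3 + |3-22|=19 + |14-14|=0 + |25-9|=16). Sum = 62. MAE = 62/5.

62/5


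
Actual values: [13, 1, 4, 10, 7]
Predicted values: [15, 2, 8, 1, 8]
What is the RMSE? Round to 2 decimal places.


MSE = 20.6000. RMSE = sqrt(20.6000) = 4.54.

4.54


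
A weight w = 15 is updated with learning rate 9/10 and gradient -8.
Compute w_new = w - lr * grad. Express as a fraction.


w_new = 15 - 9/10 * -8 = 15 - -36/5 = 111/5.

111/5


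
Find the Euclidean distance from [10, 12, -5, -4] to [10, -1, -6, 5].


d = sqrt(sum of squared differences). (10-10)^2=0, (12--1)^2=169, (-5--6)^2=1, (-4-5)^2=81. Sum = 251.

sqrt(251)


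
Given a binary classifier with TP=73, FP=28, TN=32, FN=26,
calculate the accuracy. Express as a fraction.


Accuracy = (TP + TN) / (TP + TN + FP + FN) = (73 + 32) / 159 = 35/53.

35/53


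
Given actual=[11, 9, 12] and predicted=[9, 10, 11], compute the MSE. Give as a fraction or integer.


MSE = (1/3) * ((11-9)^2=4 + (9-10)^2=1 + (12-11)^2=1). Sum = 6. MSE = 2.

2


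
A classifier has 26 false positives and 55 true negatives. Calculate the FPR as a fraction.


FPR = FP / (FP + TN) = 26 / 81 = 26/81.

26/81


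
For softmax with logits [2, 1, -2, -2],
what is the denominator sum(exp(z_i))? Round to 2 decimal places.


Denom = e^2=7.3891 + e^1=2.7183 + e^-2=0.1353 + e^-2=0.1353. Sum = 10.3780, which rounds to 10.38.

10.38


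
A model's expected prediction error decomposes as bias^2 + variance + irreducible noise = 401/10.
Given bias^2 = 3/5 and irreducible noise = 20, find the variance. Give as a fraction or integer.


Total error = bias^2 + variance + irreducible noise. So variance = 401/10 - 3/5 - 20 = 39/2.

39/2


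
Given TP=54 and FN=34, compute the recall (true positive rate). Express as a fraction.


Recall = TP / (TP + FN) = 54 / 88 = 27/44.

27/44


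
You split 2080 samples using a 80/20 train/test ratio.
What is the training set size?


Test set = 2080 * 20% = 416. Training set = 2080 - 416 = 1664.

1664


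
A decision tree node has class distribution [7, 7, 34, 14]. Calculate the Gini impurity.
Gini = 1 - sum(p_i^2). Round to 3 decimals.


Total = 62. Proportions: 7/62, 7/62, 34/62, 14/62. sum(p_i^2) = 0.3772. Gini = 1 - 0.3772 = 0.6228, which rounds to 0.623.

0.623


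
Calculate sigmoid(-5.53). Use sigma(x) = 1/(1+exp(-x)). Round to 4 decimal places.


sigma(-5.53) = 1/(1+e^(5.53)) = 1/(1+252.143911) = 1/253.143911 = 0.0040.

0.0040


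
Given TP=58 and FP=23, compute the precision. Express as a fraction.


Precision = TP / (TP + FP) = 58 / 81 = 58/81.

58/81


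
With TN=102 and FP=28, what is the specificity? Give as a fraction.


Specificity = TN / (TN + FP) = 102 / 130 = 51/65.

51/65


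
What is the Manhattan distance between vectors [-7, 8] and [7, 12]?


d = sum of absolute differences: |-7-7|=14 + |8-12|=4 = 18.

18


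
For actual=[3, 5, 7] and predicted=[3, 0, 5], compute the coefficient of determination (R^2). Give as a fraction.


Mean(y) = 5. SS_res = 29. SS_tot = 8. R^2 = 1 - 29/(8) = -21/8.

-21/8


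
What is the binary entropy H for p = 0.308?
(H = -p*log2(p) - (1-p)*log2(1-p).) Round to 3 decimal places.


H = -0.308*log2(0.308) - 0.692*log2(0.692) = 0.891.

0.891


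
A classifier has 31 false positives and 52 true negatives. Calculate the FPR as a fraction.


FPR = FP / (FP + TN) = 31 / 83 = 31/83.

31/83


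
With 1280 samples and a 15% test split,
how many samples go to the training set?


Test set = 1280 * 15% = 192. Training set = 1280 - 192 = 1088.

1088


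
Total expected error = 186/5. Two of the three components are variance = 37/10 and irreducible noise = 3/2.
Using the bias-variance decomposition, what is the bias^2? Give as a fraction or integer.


Total error = bias^2 + variance + irreducible noise. So bias^2 = 186/5 - 37/10 - 3/2 = 32.

32


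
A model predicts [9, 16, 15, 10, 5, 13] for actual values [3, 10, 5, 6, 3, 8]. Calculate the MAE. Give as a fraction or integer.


MAE = (1/6) * (|3-9|=6 + |10-16|=6 + |5-15|=10 + |6-10|=4 + |3-5|=2 + |8-13|=5). Sum = 33. MAE = 11/2.

11/2


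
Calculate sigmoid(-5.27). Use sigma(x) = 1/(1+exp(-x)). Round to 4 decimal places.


sigma(-5.27) = 1/(1+e^(5.27)) = 1/(1+194.415962) = 1/195.415962 = 0.0051.

0.0051


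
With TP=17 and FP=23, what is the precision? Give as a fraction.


Precision = TP / (TP + FP) = 17 / 40 = 17/40.

17/40


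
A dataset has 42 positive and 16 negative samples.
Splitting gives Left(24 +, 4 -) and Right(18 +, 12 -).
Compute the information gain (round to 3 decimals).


H(parent) = 0.8498. H(left) = 0.5917, H(right) = 0.9710. Weighted = (28/58)*0.5917 + (30/58)*0.9710 = 0.7879. IG = 0.8498 - 0.7879 = 0.0619, which rounds to 0.062.

0.062


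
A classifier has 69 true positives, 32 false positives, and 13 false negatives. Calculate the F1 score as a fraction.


Precision = 69/101 = 69/101. Recall = 69/82 = 69/82. F1 = 2*P*R/(P+R) = 46/61.

46/61


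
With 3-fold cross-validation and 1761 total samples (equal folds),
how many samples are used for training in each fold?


Each validation fold has 1761/3 = 587 samples. Training set = 1761 - 587 = 1174.

1174


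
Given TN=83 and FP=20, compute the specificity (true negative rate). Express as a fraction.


Specificity = TN / (TN + FP) = 83 / 103 = 83/103.

83/103


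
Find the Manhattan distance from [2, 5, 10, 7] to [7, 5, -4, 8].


d = sum of absolute differences: |2-7|=5 + |5-5|=0 + |10--4|=14 + |7-8|=1 = 20.

20


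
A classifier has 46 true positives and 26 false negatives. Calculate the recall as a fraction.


Recall = TP / (TP + FN) = 46 / 72 = 23/36.

23/36


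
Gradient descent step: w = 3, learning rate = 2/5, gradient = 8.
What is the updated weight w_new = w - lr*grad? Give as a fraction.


w_new = 3 - 2/5 * 8 = 3 - 16/5 = -1/5.

-1/5


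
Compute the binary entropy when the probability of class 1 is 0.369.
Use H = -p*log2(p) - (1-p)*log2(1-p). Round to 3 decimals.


H = -0.369*log2(0.369) - 0.631*log2(0.631) = 0.950.

0.950


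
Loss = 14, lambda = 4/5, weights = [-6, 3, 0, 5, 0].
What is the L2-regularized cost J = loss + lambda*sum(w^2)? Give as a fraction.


L2 sq norm = sum(w^2) = 70. J = 14 + 4/5 * 70 = 70.

70


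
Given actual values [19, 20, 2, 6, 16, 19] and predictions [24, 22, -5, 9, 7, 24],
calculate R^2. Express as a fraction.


Mean(y) = 41/3. SS_res = 193. SS_tot = 892/3. R^2 = 1 - 193/(892/3) = 313/892.

313/892


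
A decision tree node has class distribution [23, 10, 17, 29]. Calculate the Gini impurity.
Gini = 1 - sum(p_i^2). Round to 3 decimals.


Total = 79. Proportions: 23/79, 10/79, 17/79, 29/79. sum(p_i^2) = 0.2818. Gini = 1 - 0.2818 = 0.7182, which rounds to 0.718.

0.718


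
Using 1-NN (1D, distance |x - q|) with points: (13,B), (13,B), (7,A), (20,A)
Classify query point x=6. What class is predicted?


Distances: |13-6|=7, |13-6|=7, |7-6|=1, |20-6|=14. 1 nearest: (7,A). Counts: {'A': 1}. Majority class: A.

A


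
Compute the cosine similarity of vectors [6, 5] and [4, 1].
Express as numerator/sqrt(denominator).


dot = 29. |a|^2 = 61, |b|^2 = 17. cos = 29/sqrt(1037).

29/sqrt(1037)


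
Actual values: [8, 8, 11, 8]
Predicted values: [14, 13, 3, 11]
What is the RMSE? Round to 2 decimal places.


MSE = 33.5000. RMSE = sqrt(33.5000) = 5.79.

5.79


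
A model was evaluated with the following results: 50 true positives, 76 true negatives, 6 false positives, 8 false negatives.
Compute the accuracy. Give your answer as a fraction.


Accuracy = (TP + TN) / (TP + TN + FP + FN) = (50 + 76) / 140 = 9/10.

9/10


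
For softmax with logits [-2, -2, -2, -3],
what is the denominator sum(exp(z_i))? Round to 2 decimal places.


Denom = e^-2=0.1353 + e^-2=0.1353 + e^-2=0.1353 + e^-3=0.0498. Sum = 0.4557, which rounds to 0.46.

0.46


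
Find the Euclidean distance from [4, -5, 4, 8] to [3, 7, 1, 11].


d = sqrt(sum of squared differences). (4-3)^2=1, (-5-7)^2=144, (4-1)^2=9, (8-11)^2=9. Sum = 163.

sqrt(163)


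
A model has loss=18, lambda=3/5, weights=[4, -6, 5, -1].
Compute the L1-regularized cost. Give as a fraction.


L1 norm = sum(|w|) = 16. J = 18 + 3/5 * 16 = 138/5.

138/5


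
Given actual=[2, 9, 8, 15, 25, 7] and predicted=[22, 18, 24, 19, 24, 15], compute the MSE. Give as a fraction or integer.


MSE = (1/6) * ((2-22)^2=400 + (9-18)^2=81 + (8-24)^2=256 + (15-19)^2=16 + (25-24)^2=1 + (7-15)^2=64). Sum = 818. MSE = 409/3.

409/3


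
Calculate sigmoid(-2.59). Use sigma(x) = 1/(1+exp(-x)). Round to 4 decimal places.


sigma(-2.59) = 1/(1+e^(2.59)) = 1/(1+13.329772) = 1/14.329772 = 0.0698.

0.0698


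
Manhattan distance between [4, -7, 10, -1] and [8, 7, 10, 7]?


d = sum of absolute differences: |4-8|=4 + |-7-7|=14 + |10-10|=0 + |-1-7|=8 = 26.

26


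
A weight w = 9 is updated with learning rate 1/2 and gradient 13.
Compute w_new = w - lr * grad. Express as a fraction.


w_new = 9 - 1/2 * 13 = 9 - 13/2 = 5/2.

5/2


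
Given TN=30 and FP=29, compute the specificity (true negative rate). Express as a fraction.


Specificity = TN / (TN + FP) = 30 / 59 = 30/59.

30/59


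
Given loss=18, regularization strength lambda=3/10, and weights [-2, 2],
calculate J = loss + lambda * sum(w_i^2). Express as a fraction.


L2 sq norm = sum(w^2) = 8. J = 18 + 3/10 * 8 = 102/5.

102/5


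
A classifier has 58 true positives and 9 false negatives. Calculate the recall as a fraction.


Recall = TP / (TP + FN) = 58 / 67 = 58/67.

58/67


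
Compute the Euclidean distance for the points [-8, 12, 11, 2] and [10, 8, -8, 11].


d = sqrt(sum of squared differences). (-8-10)^2=324, (12-8)^2=16, (11--8)^2=361, (2-11)^2=81. Sum = 782.

sqrt(782)


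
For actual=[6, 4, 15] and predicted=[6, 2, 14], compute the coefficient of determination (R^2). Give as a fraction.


Mean(y) = 25/3. SS_res = 5. SS_tot = 206/3. R^2 = 1 - 5/(206/3) = 191/206.

191/206


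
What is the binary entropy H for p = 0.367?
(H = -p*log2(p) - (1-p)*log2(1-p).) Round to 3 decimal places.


H = -0.367*log2(0.367) - 0.633*log2(0.633) = 0.948.

0.948


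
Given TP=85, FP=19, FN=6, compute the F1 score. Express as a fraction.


Precision = 85/104 = 85/104. Recall = 85/91 = 85/91. F1 = 2*P*R/(P+R) = 34/39.

34/39


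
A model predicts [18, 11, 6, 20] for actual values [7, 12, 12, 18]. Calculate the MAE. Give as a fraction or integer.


MAE = (1/4) * (|7-18|=11 + |12-11|=1 + |12-6|=6 + |18-20|=2). Sum = 20. MAE = 5.

5


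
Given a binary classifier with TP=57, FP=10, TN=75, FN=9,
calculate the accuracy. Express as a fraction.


Accuracy = (TP + TN) / (TP + TN + FP + FN) = (57 + 75) / 151 = 132/151.

132/151


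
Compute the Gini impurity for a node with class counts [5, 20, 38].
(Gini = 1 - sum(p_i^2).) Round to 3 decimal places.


Total = 63. Proportions: 5/63, 20/63, 38/63. sum(p_i^2) = 0.4709. Gini = 1 - 0.4709 = 0.5291, which rounds to 0.529.

0.529


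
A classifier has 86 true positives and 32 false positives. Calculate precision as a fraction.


Precision = TP / (TP + FP) = 86 / 118 = 43/59.

43/59


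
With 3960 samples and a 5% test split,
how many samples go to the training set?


Test set = 3960 * 5% = 198. Training set = 3960 - 198 = 3762.

3762


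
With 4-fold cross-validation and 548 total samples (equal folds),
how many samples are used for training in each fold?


Each validation fold has 548/4 = 137 samples. Training set = 548 - 137 = 411.

411


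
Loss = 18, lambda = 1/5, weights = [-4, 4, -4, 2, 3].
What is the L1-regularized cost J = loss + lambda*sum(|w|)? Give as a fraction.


L1 norm = sum(|w|) = 17. J = 18 + 1/5 * 17 = 107/5.

107/5


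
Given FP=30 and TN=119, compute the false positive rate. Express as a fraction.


FPR = FP / (FP + TN) = 30 / 149 = 30/149.

30/149


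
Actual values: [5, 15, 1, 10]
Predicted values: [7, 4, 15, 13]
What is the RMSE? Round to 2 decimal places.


MSE = 82.5000. RMSE = sqrt(82.5000) = 9.08.

9.08


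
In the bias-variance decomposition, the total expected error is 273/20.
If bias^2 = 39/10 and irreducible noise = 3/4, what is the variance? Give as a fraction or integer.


Total error = bias^2 + variance + irreducible noise. So variance = 273/20 - 39/10 - 3/4 = 9.

9


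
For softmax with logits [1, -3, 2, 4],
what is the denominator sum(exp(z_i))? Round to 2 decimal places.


Denom = e^1=2.7183 + e^-3=0.0498 + e^2=7.3891 + e^4=54.5982. Sum = 64.7554, which rounds to 64.76.

64.76


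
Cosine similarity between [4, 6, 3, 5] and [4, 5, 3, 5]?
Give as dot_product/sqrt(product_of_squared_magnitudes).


dot = 80. |a|^2 = 86, |b|^2 = 75. cos = 80/sqrt(6450).

80/sqrt(6450)


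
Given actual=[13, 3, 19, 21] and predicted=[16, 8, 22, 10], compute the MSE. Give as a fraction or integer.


MSE = (1/4) * ((13-16)^2=9 + (3-8)^2=25 + (19-22)^2=9 + (21-10)^2=121). Sum = 164. MSE = 41.

41


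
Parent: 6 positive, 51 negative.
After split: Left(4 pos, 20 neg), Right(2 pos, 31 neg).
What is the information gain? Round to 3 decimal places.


H(parent) = 0.4855. H(left) = 0.6500, H(right) = 0.3298. Weighted = (24/57)*0.6500 + (33/57)*0.3298 = 0.4646. IG = 0.4855 - 0.4646 = 0.0209, which rounds to 0.021.

0.021


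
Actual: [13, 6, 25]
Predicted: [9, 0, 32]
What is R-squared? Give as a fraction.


Mean(y) = 44/3. SS_res = 101. SS_tot = 554/3. R^2 = 1 - 101/(554/3) = 251/554.

251/554


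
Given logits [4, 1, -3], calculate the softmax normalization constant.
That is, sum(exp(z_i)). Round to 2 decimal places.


Denom = e^4=54.5982 + e^1=2.7183 + e^-3=0.0498. Sum = 57.3663, which rounds to 57.37.

57.37


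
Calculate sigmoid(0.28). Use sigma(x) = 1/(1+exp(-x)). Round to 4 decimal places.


sigma(0.28) = 1/(1+e^(-0.28)) = 1/(1+0.755784) = 1/1.755784 = 0.5695.

0.5695


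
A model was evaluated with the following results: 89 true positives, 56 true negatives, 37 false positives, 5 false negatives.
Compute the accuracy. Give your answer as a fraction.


Accuracy = (TP + TN) / (TP + TN + FP + FN) = (89 + 56) / 187 = 145/187.

145/187


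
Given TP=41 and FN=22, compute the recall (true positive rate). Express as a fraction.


Recall = TP / (TP + FN) = 41 / 63 = 41/63.

41/63


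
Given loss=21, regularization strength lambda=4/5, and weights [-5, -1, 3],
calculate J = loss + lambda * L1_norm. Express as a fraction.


L1 norm = sum(|w|) = 9. J = 21 + 4/5 * 9 = 141/5.

141/5


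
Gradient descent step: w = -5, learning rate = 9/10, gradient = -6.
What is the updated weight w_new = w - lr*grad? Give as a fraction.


w_new = -5 - 9/10 * -6 = -5 - -27/5 = 2/5.

2/5


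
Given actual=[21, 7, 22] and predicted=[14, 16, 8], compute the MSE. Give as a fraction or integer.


MSE = (1/3) * ((21-14)^2=49 + (7-16)^2=81 + (22-8)^2=196). Sum = 326. MSE = 326/3.

326/3


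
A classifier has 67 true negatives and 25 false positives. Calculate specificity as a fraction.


Specificity = TN / (TN + FP) = 67 / 92 = 67/92.

67/92


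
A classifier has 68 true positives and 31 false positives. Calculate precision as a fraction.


Precision = TP / (TP + FP) = 68 / 99 = 68/99.

68/99


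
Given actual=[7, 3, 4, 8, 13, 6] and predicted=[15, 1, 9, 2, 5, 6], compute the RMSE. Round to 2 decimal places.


MSE = 32.1667. RMSE = sqrt(32.1667) = 5.67.

5.67


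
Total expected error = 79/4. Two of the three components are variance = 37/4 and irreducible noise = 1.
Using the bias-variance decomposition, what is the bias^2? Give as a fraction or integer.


Total error = bias^2 + variance + irreducible noise. So bias^2 = 79/4 - 37/4 - 1 = 19/2.

19/2


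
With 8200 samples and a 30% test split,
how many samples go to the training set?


Test set = 8200 * 30% = 2460. Training set = 8200 - 2460 = 5740.

5740


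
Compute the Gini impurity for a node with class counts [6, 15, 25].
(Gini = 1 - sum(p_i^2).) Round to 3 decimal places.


Total = 46. Proportions: 6/46, 15/46, 25/46. sum(p_i^2) = 0.4187. Gini = 1 - 0.4187 = 0.5813, which rounds to 0.581.

0.581


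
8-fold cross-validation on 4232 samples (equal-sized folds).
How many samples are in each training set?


Each validation fold has 4232/8 = 529 samples. Training set = 4232 - 529 = 3703.

3703


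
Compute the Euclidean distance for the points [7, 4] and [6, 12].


d = sqrt(sum of squared differences). (7-6)^2=1, (4-12)^2=64. Sum = 65.

sqrt(65)


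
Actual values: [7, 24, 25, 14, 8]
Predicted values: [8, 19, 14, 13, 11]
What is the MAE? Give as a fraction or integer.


MAE = (1/5) * (|7-8|=1 + |24-19|=5 + |25-14|=11 + |14-13|=1 + |8-11|=3). Sum = 21. MAE = 21/5.

21/5


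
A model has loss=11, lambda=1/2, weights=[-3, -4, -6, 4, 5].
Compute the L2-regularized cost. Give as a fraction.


L2 sq norm = sum(w^2) = 102. J = 11 + 1/2 * 102 = 62.

62


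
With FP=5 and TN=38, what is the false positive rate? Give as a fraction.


FPR = FP / (FP + TN) = 5 / 43 = 5/43.

5/43


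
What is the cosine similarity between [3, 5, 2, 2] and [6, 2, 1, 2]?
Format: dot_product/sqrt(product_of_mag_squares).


dot = 34. |a|^2 = 42, |b|^2 = 45. cos = 34/sqrt(1890).

34/sqrt(1890)


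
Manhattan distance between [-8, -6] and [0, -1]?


d = sum of absolute differences: |-8-0|=8 + |-6--1|=5 = 13.

13


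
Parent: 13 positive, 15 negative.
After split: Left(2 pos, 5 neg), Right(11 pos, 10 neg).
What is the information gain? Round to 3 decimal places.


H(parent) = 0.9963. H(left) = 0.8631, H(right) = 0.9984. Weighted = (7/28)*0.8631 + (21/28)*0.9984 = 0.9646. IG = 0.9963 - 0.9646 = 0.0317, which rounds to 0.032.

0.032


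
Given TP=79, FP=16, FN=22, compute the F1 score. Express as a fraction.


Precision = 79/95 = 79/95. Recall = 79/101 = 79/101. F1 = 2*P*R/(P+R) = 79/98.

79/98


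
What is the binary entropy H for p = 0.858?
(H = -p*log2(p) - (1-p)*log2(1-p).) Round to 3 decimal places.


H = -0.858*log2(0.858) - 0.142*log2(0.142) = 0.589.

0.589


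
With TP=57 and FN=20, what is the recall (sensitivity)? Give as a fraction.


Recall = TP / (TP + FN) = 57 / 77 = 57/77.

57/77


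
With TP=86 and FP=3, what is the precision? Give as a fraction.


Precision = TP / (TP + FP) = 86 / 89 = 86/89.

86/89


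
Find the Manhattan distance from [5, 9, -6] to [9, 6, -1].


d = sum of absolute differences: |5-9|=4 + |9-6|=3 + |-6--1|=5 = 12.

12


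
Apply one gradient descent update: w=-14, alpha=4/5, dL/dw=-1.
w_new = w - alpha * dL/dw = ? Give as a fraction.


w_new = -14 - 4/5 * -1 = -14 - -4/5 = -66/5.

-66/5


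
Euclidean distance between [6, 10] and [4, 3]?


d = sqrt(sum of squared differences). (6-4)^2=4, (10-3)^2=49. Sum = 53.

sqrt(53)


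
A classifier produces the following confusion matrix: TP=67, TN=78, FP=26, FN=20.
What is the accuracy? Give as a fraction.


Accuracy = (TP + TN) / (TP + TN + FP + FN) = (67 + 78) / 191 = 145/191.

145/191


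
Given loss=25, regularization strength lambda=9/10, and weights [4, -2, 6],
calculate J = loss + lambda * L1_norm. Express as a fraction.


L1 norm = sum(|w|) = 12. J = 25 + 9/10 * 12 = 179/5.

179/5


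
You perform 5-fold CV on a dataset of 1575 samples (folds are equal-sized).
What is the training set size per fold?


Each validation fold has 1575/5 = 315 samples. Training set = 1575 - 315 = 1260.

1260


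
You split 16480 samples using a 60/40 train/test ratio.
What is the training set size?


Test set = 16480 * 40% = 6592. Training set = 16480 - 6592 = 9888.

9888


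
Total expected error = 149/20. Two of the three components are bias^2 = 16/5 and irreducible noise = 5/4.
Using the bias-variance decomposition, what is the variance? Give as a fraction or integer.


Total error = bias^2 + variance + irreducible noise. So variance = 149/20 - 16/5 - 5/4 = 3.

3


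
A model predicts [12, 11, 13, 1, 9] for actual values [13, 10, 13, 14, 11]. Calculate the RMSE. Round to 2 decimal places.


MSE = 35.0000. RMSE = sqrt(35.0000) = 5.92.

5.92


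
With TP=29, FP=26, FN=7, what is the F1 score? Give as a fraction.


Precision = 29/55 = 29/55. Recall = 29/36 = 29/36. F1 = 2*P*R/(P+R) = 58/91.

58/91


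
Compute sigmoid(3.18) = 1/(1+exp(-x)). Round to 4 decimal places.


sigma(3.18) = 1/(1+e^(-3.18)) = 1/(1+0.041586) = 1/1.041586 = 0.9601.

0.9601


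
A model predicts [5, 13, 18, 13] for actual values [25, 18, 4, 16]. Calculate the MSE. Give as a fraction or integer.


MSE = (1/4) * ((25-5)^2=400 + (18-13)^2=25 + (4-18)^2=196 + (16-13)^2=9). Sum = 630. MSE = 315/2.

315/2


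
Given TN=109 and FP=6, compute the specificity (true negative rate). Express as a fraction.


Specificity = TN / (TN + FP) = 109 / 115 = 109/115.

109/115


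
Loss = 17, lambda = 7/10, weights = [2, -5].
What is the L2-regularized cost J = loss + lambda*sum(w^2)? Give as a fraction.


L2 sq norm = sum(w^2) = 29. J = 17 + 7/10 * 29 = 373/10.

373/10


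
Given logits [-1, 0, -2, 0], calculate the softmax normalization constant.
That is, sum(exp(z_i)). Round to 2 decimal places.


Denom = e^-1=0.3679 + e^0=1.0000 + e^-2=0.1353 + e^0=1.0000. Sum = 2.5032, which rounds to 2.50.

2.50


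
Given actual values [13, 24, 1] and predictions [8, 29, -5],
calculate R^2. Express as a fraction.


Mean(y) = 38/3. SS_res = 86. SS_tot = 794/3. R^2 = 1 - 86/(794/3) = 268/397.

268/397


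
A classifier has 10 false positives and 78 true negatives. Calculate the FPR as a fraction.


FPR = FP / (FP + TN) = 10 / 88 = 5/44.

5/44


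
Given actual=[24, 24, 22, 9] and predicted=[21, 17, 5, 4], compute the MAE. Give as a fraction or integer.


MAE = (1/4) * (|24-21|=3 + |24-17|=7 + |22-5|=17 + |9-4|=5). Sum = 32. MAE = 8.

8


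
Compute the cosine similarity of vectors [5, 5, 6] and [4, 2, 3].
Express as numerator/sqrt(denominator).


dot = 48. |a|^2 = 86, |b|^2 = 29. cos = 48/sqrt(2494).

48/sqrt(2494)


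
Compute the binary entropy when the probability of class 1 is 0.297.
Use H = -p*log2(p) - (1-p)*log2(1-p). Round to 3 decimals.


H = -0.297*log2(0.297) - 0.703*log2(0.703) = 0.878.

0.878


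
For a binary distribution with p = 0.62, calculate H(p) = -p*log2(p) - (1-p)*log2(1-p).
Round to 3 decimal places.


H = -0.62*log2(0.62) - 0.38*log2(0.38) = 0.958.

0.958


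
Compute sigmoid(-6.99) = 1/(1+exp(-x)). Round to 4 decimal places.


sigma(-6.99) = 1/(1+e^(6.99)) = 1/(1+1085.721476) = 1/1086.721476 = 0.0009.

0.0009


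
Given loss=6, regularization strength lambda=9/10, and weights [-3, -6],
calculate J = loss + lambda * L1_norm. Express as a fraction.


L1 norm = sum(|w|) = 9. J = 6 + 9/10 * 9 = 141/10.

141/10


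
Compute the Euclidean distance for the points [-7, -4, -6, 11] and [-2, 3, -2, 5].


d = sqrt(sum of squared differences). (-7--2)^2=25, (-4-3)^2=49, (-6--2)^2=16, (11-5)^2=36. Sum = 126.

sqrt(126)


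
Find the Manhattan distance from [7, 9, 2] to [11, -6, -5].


d = sum of absolute differences: |7-11|=4 + |9--6|=15 + |2--5|=7 = 26.

26


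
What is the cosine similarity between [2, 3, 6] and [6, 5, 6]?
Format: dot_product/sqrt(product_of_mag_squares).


dot = 63. |a|^2 = 49, |b|^2 = 97. cos = 63/sqrt(4753).

63/sqrt(4753)


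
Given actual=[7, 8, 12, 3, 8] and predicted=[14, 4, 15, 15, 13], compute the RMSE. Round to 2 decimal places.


MSE = 48.6000. RMSE = sqrt(48.6000) = 6.97.

6.97


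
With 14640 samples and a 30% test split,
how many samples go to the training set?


Test set = 14640 * 30% = 4392. Training set = 14640 - 4392 = 10248.

10248


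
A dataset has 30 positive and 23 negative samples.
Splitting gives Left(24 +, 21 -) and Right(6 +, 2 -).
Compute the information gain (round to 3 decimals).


H(parent) = 0.9874. H(left) = 0.9968, H(right) = 0.8113. Weighted = (45/53)*0.9968 + (8/53)*0.8113 = 0.9688. IG = 0.9874 - 0.9688 = 0.0186, which rounds to 0.019.

0.019


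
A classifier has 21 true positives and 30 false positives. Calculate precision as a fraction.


Precision = TP / (TP + FP) = 21 / 51 = 7/17.

7/17


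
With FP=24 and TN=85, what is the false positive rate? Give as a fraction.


FPR = FP / (FP + TN) = 24 / 109 = 24/109.

24/109


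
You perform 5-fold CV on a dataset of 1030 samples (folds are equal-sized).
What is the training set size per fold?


Each validation fold has 1030/5 = 206 samples. Training set = 1030 - 206 = 824.

824


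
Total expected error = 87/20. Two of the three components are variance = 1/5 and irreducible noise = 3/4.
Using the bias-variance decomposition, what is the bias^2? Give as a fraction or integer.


Total error = bias^2 + variance + irreducible noise. So bias^2 = 87/20 - 1/5 - 3/4 = 17/5.

17/5


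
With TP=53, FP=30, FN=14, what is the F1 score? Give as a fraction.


Precision = 53/83 = 53/83. Recall = 53/67 = 53/67. F1 = 2*P*R/(P+R) = 53/75.

53/75


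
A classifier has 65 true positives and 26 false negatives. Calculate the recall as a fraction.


Recall = TP / (TP + FN) = 65 / 91 = 5/7.

5/7


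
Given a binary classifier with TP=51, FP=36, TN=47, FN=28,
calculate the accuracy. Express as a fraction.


Accuracy = (TP + TN) / (TP + TN + FP + FN) = (51 + 47) / 162 = 49/81.

49/81


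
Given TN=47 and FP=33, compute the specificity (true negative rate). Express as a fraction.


Specificity = TN / (TN + FP) = 47 / 80 = 47/80.

47/80


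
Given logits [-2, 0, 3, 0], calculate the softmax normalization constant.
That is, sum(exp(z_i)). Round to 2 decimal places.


Denom = e^-2=0.1353 + e^0=1.0000 + e^3=20.0855 + e^0=1.0000. Sum = 22.2208, which rounds to 22.22.

22.22


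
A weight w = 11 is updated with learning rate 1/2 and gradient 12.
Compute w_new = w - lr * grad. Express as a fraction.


w_new = 11 - 1/2 * 12 = 11 - 6 = 5.

5


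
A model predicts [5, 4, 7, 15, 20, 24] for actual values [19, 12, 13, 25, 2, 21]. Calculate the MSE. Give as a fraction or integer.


MSE = (1/6) * ((19-5)^2=196 + (12-4)^2=64 + (13-7)^2=36 + (25-15)^2=100 + (2-20)^2=324 + (21-24)^2=9). Sum = 729. MSE = 243/2.

243/2


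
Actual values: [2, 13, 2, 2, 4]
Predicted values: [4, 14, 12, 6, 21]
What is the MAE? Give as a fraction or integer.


MAE = (1/5) * (|2-4|=2 + |13-14|=1 + |2-12|=10 + |2-6|=4 + |4-21|=17). Sum = 34. MAE = 34/5.

34/5


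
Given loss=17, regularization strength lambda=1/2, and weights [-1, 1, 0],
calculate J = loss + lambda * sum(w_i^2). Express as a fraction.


L2 sq norm = sum(w^2) = 2. J = 17 + 1/2 * 2 = 18.

18


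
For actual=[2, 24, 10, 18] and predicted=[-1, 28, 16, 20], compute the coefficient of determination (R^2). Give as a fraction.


Mean(y) = 27/2. SS_res = 65. SS_tot = 275. R^2 = 1 - 65/(275) = 42/55.

42/55


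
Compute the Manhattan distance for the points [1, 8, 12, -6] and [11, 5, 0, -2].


d = sum of absolute differences: |1-11|=10 + |8-5|=3 + |12-0|=12 + |-6--2|=4 = 29.

29


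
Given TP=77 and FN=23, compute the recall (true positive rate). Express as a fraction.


Recall = TP / (TP + FN) = 77 / 100 = 77/100.

77/100


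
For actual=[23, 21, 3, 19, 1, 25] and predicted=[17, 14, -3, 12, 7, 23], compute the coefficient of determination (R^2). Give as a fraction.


Mean(y) = 46/3. SS_res = 210. SS_tot = 1666/3. R^2 = 1 - 210/(1666/3) = 74/119.

74/119


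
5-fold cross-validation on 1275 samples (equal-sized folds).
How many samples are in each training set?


Each validation fold has 1275/5 = 255 samples. Training set = 1275 - 255 = 1020.

1020


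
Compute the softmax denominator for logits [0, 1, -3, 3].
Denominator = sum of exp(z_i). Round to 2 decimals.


Denom = e^0=1.0000 + e^1=2.7183 + e^-3=0.0498 + e^3=20.0855. Sum = 23.8536, which rounds to 23.85.

23.85


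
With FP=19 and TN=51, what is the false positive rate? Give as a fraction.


FPR = FP / (FP + TN) = 19 / 70 = 19/70.

19/70


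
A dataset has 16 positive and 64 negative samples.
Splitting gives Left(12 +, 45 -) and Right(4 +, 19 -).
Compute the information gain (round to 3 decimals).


H(parent) = 0.7219. H(left) = 0.7425, H(right) = 0.6666. Weighted = (57/80)*0.7425 + (23/80)*0.6666 = 0.7207. IG = 0.7219 - 0.7207 = 0.0012, which rounds to 0.001.

0.001


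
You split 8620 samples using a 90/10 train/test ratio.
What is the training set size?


Test set = 8620 * 10% = 862. Training set = 8620 - 862 = 7758.

7758


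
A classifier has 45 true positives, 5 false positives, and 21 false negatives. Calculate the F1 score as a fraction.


Precision = 45/50 = 9/10. Recall = 45/66 = 15/22. F1 = 2*P*R/(P+R) = 45/58.

45/58


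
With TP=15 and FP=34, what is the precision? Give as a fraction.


Precision = TP / (TP + FP) = 15 / 49 = 15/49.

15/49


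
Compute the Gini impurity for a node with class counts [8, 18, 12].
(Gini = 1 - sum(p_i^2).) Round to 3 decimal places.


Total = 38. Proportions: 8/38, 18/38, 12/38. sum(p_i^2) = 0.3684. Gini = 1 - 0.3684 = 0.6316, which rounds to 0.632.

0.632


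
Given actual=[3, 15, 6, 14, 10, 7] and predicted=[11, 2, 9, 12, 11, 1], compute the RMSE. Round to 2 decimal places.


MSE = 47.1667. RMSE = sqrt(47.1667) = 6.87.

6.87


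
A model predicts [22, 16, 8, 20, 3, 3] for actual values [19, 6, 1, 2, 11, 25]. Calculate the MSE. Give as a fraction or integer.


MSE = (1/6) * ((19-22)^2=9 + (6-16)^2=100 + (1-8)^2=49 + (2-20)^2=324 + (11-3)^2=64 + (25-3)^2=484). Sum = 1030. MSE = 515/3.

515/3


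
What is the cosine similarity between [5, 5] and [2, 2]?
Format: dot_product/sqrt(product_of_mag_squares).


dot = 20. |a|^2 = 50, |b|^2 = 8. cos = 20/sqrt(400).

20/sqrt(400)


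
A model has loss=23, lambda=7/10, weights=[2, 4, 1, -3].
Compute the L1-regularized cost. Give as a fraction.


L1 norm = sum(|w|) = 10. J = 23 + 7/10 * 10 = 30.

30


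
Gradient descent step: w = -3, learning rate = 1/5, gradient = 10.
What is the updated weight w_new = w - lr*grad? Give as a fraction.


w_new = -3 - 1/5 * 10 = -3 - 2 = -5.

-5


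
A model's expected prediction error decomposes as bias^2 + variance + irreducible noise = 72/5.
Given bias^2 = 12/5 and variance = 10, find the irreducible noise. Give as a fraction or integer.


Total error = bias^2 + variance + irreducible noise. So irreducible noise = 72/5 - 12/5 - 10 = 2.

2


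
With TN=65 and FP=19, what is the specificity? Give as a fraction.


Specificity = TN / (TN + FP) = 65 / 84 = 65/84.

65/84


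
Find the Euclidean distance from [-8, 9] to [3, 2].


d = sqrt(sum of squared differences). (-8-3)^2=121, (9-2)^2=49. Sum = 170.

sqrt(170)


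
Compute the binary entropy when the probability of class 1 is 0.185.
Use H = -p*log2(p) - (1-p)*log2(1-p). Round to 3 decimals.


H = -0.185*log2(0.185) - 0.815*log2(0.815) = 0.691.

0.691


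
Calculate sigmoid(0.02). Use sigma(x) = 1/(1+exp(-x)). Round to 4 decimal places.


sigma(0.02) = 1/(1+e^(-0.02)) = 1/(1+0.980199) = 1/1.980199 = 0.5050.

0.5050


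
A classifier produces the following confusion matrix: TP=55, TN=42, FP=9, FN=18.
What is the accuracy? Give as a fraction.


Accuracy = (TP + TN) / (TP + TN + FP + FN) = (55 + 42) / 124 = 97/124.

97/124


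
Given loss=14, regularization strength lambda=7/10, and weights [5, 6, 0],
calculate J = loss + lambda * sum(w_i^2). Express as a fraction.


L2 sq norm = sum(w^2) = 61. J = 14 + 7/10 * 61 = 567/10.

567/10


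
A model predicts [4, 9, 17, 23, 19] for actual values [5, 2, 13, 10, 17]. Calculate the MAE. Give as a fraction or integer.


MAE = (1/5) * (|5-4|=1 + |2-9|=7 + |13-17|=4 + |10-23|=13 + |17-19|=2). Sum = 27. MAE = 27/5.

27/5


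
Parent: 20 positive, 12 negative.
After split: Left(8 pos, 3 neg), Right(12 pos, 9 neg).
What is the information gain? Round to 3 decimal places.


H(parent) = 0.9544. H(left) = 0.8454, H(right) = 0.9852. Weighted = (11/32)*0.8454 + (21/32)*0.9852 = 0.9371. IG = 0.9544 - 0.9371 = 0.0173, which rounds to 0.017.

0.017


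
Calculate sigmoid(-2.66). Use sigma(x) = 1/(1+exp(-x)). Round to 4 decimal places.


sigma(-2.66) = 1/(1+e^(2.66)) = 1/(1+14.296289) = 1/15.296289 = 0.0654.

0.0654


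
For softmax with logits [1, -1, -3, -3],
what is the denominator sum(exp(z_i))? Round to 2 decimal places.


Denom = e^1=2.7183 + e^-1=0.3679 + e^-3=0.0498 + e^-3=0.0498. Sum = 3.1858, which rounds to 3.19.

3.19


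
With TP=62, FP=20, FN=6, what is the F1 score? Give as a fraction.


Precision = 62/82 = 31/41. Recall = 62/68 = 31/34. F1 = 2*P*R/(P+R) = 62/75.

62/75


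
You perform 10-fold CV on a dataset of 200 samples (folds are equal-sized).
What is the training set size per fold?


Each validation fold has 200/10 = 20 samples. Training set = 200 - 20 = 180.

180


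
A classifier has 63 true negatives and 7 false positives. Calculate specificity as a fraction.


Specificity = TN / (TN + FP) = 63 / 70 = 9/10.

9/10
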